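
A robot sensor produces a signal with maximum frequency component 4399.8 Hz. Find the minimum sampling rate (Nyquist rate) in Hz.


f_s,min = 2*f_max = 2*4399.8 = 8799.6000

8799.6000 Hz


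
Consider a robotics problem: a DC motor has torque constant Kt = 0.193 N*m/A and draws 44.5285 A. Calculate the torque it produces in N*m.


tau = Kt * I = 0.193*44.5285 = 8.5940

8.5940 N*m


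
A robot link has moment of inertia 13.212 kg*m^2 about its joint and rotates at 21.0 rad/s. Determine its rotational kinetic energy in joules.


KE = (1/2)*I*omega^2 = 0.5*13.212*21.0^2 = 2913.2460

2913.2460 J


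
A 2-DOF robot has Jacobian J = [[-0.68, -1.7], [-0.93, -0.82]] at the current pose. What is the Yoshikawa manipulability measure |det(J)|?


det(J) = -0.68*-0.82 - (-1.7)*(-0.93) = -1.0234
|det(J)| = 1.0234

1.0234


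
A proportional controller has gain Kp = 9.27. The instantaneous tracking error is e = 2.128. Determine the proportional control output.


u_P = Kp * e = 9.27 * 2.128 = 19.7266

19.7266


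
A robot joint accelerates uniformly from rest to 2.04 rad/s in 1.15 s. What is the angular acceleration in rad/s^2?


alpha = delta_omega / t = 2.04 / 1.15 = 1.7739

1.7739 rad/s^2


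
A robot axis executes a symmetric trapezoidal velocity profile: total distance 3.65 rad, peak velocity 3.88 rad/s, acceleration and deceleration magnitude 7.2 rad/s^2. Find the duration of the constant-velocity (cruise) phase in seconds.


t_acc = v/a = 0.538889 s, d_acc = v^2/(2a) = 1.045444 rad each
d_cruise = 3.65 - 2*1.045444 = 1.559112 rad
t_cruise = d_cruise/v = 1.559112/3.88 = 0.4018

0.4018 s


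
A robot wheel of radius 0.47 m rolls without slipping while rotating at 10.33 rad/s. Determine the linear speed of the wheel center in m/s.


v = omega * r = 10.33 * 0.47 = 4.8551

4.8551 m/s


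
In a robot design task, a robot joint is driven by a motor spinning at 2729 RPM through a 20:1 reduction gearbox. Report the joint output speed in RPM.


omega_joint = omega_motor / N = 2729 / 20 = 136.4500

136.4500 RPM


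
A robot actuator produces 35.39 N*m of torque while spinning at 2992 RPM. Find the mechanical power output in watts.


omega = 2992 * 2*pi/60 = 313.321507 rad/s
P = tau * omega = 35.39 * 313.321507 = 11088.4481

11088.4481 W


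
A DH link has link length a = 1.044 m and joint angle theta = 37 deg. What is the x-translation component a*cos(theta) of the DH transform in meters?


a*cos(theta) = 1.044*cos(37 deg) = 0.8338

0.8338 m


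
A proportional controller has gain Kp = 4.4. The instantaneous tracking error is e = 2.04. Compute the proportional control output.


u_P = Kp * e = 4.4 * 2.04 = 8.9760

8.9760


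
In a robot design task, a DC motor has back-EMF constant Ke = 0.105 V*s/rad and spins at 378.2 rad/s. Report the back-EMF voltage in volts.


V_emf = Ke * omega = 0.105*378.2 = 39.7110

39.7110 V


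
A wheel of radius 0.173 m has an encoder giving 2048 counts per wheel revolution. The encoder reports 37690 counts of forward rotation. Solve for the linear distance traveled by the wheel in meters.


revs = 37690/2048 = 18.403320
d = revs * 2*pi*r = 18.403320 * 2*pi*0.173 = 20.0042

20.0042 m


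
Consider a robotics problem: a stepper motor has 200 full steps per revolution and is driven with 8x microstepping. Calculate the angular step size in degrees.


step = 360/(200*8) = 360/1600 = 0.2250

0.2250 degrees


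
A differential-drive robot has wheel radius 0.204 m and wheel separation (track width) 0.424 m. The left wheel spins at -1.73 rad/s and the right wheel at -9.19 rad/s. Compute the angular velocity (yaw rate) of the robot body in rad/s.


omega = r*(wR - wL)/L = 0.204*(-9.19 - (-1.73))/0.424 = -3.5892

-3.5892 rad/s


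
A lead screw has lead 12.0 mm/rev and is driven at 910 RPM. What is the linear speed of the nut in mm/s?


v = lead * (RPM/60) = 12.0*910/60 = 182.0000

182.0000 mm/s


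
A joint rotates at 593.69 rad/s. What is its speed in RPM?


RPM = 593.69 * 60/(2*pi) = 5669.3219

5669.3219 RPM


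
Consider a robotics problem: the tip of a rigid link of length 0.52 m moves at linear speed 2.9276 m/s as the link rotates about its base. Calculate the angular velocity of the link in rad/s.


omega = v / L = 2.9276 / 0.52 = 5.6300

5.6300 rad/s


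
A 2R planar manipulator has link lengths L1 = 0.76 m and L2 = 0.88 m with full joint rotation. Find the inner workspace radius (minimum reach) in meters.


r_min = |L1 - L2| = |0.76 - 0.88| = 0.1200

0.1200 m


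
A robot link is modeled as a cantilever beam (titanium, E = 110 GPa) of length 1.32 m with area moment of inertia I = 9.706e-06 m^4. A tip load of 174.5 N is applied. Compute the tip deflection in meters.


delta = F*L^3/(3*E*I) = 174.5*1.32^3/(3*1.100e+11*9.706e-06)
      = 401.344416/3202980 = 1.2530e-04

1.2530e-04 m


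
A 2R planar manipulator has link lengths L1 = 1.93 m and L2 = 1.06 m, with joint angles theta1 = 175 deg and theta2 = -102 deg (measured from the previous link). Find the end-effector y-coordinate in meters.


y = L1*sin(th1) + L2*sin(th1+th2) = 1.93*sin(175 deg) + 1.06*sin(73 deg) = 1.1819

1.1819 m


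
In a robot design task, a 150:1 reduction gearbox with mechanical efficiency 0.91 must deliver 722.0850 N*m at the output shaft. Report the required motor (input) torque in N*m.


tau_in = tau_out / (N * eta) = 722.0850 / (150 * 0.91) = 5.2900

5.2900 N*m


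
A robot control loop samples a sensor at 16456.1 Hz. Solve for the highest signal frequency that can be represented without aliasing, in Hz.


f_max = f_s/2 = 16456.1/2 = 8228.0500

8228.0500 Hz


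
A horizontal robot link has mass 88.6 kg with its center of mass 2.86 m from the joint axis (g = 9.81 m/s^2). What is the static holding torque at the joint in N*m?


tau = m*g*L = 88.6 * 9.81 * 2.86 = 2485.8148

2485.8148 N*m


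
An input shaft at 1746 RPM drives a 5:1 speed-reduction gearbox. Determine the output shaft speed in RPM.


omega_out = omega_in / N = 1746 / 5 = 349.2000

349.2000 RPM


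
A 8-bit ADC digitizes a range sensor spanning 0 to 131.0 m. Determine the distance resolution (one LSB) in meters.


res = range / 2^n = 131.0/2^8 = 131.0/256 = 0.5117

0.5117 m


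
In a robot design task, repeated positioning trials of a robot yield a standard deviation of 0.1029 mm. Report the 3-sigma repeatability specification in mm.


repeatability = 3*sigma = 3*0.1029 = 0.3087

0.3087 mm


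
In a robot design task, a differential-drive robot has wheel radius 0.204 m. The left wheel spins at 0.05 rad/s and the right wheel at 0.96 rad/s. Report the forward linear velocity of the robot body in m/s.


v = r*(wR + wL)/2 = 0.204*(0.96 + 0.05)/2 = 0.1030

0.1030 m/s


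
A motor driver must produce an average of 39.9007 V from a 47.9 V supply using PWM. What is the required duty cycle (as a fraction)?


D = V_avg/V_supply = 39.9007/47.9 = 0.8330

0.8330


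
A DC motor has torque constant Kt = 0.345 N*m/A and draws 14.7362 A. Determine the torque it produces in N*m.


tau = Kt * I = 0.345*14.7362 = 5.0840

5.0840 N*m


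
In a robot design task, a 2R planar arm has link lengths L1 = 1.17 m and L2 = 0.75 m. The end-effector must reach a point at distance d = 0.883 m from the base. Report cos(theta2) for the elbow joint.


cos(th2) = (d^2 - L1^2 - L2^2)/(2*L1*L2) = (0.883^2 - 1.17^2 - 0.75^2)/(2*1.17*0.75) = -0.6562

-0.6562


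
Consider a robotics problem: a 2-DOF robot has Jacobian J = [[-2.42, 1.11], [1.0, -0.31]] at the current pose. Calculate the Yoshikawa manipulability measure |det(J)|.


det(J) = -2.42*-0.31 - (1.11)*(1.0) = -0.3598
|det(J)| = 0.3598

0.3598


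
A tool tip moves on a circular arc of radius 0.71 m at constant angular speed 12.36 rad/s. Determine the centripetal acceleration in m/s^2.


a_c = omega^2 * r = 12.36^2 * 0.71 = 108.4664

108.4664 m/s^2


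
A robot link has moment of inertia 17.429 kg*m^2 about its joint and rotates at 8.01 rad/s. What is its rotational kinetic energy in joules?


KE = (1/2)*I*omega^2 = 0.5*17.429*8.01^2 = 559.1232

559.1232 J


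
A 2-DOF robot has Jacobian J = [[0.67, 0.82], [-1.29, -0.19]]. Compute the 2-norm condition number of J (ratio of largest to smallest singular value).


JJ^T eigenvalues: trace(JJ^T) = 2.8215, det(JJ^T) = det(J)^2 = 0.86583025
s_max^2 = (2.8215 + sqrt(4.49754125))/2 = 2.47112037
s_min^2 = (2.8215 - sqrt(4.49754125))/2 = 0.35037963
kappa = s_max/s_min = sqrt(2.47112037/0.35037963) = 2.6557

2.6557


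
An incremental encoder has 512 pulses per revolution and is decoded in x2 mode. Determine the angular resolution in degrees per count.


resolution = 360 / (PPR * 2) = 360 / 1024 = 0.3516

0.3516 degrees


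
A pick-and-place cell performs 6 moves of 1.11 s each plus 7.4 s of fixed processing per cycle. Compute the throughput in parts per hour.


T_cycle = 6*1.11 + 7.4 = 14.0600 s
rate = 3600/T = 256.0455

256.0455 parts/hour


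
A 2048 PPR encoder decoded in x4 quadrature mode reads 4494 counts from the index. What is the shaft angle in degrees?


angle = counts * 360 / (PPR*4) = 4494 * 360 / 8192 = 197.4902

197.4902 degrees


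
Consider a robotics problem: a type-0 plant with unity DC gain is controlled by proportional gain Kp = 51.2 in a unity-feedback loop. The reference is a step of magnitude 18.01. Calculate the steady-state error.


e_ss = R/(1 + Kp) = 18.01/(1 + 51.2) = 18.01/52.2000 = 0.3450

0.3450


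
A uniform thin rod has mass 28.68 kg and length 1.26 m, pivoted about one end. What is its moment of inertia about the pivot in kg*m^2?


I = (1/3)*m*L^2 = (1/3)*28.68*1.26^2 = 15.1775

15.1775 kg*m^2


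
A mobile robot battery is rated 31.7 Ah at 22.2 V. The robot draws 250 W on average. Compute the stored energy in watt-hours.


E = capacity * V = 31.7*22.2 = 703.7400

703.7400 Wh


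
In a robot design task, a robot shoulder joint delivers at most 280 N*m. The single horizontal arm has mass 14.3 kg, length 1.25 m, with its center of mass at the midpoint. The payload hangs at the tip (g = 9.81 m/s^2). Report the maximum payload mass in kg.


tau_arm = m_arm*g*(L/2) = 14.3*9.81*1.25/2 = 87.6769 N*m
tau_payload = tau_max - tau_arm = 280 - 87.6769 = 192.3231
m_payload = tau_payload / (g*L) = 192.3231 / (9.81*1.25) = 15.6838

15.6838 kg


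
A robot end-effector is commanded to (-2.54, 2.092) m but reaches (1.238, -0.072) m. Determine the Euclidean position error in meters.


dx = 1.238 - (-2.54) = 3.7780, dy = -0.072 - (2.092) = -2.1640
err = sqrt(14.273284 + 4.682896) = 4.3539

4.3539 m


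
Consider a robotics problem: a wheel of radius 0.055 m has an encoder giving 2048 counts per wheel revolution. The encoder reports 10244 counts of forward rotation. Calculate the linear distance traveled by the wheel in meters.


revs = 10244/2048 = 5.001953
d = revs * 2*pi*r = 5.001953 * 2*pi*0.055 = 1.7286

1.7286 m


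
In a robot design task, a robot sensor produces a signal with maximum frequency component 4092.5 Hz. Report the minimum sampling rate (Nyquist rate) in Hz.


f_s,min = 2*f_max = 2*4092.5 = 8185.0000

8185.0000 Hz


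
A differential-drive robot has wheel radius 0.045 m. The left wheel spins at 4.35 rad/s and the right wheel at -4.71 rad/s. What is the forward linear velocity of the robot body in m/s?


v = r*(wR + wL)/2 = 0.045*(-4.71 + 4.35)/2 = -0.0081

-0.0081 m/s


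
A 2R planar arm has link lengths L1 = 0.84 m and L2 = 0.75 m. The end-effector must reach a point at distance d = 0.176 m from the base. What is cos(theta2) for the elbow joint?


cos(th2) = (d^2 - L1^2 - L2^2)/(2*L1*L2) = (0.176^2 - 0.84^2 - 0.75^2)/(2*0.84*0.75) = -0.9818

-0.9818


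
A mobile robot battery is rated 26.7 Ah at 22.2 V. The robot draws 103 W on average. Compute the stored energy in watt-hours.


E = capacity * V = 26.7*22.2 = 592.7400

592.7400 Wh


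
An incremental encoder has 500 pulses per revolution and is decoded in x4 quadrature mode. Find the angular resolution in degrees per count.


resolution = 360 / (PPR * 4) = 360 / 2000 = 0.1800

0.1800 degrees


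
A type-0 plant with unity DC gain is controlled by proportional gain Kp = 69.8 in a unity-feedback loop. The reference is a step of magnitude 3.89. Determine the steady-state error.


e_ss = R/(1 + Kp) = 3.89/(1 + 69.8) = 3.89/70.8000 = 0.0549

0.0549


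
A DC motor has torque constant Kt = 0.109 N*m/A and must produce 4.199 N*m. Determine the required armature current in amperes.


I = tau / Kt = 4.199/0.109 = 38.5229

38.5229 A


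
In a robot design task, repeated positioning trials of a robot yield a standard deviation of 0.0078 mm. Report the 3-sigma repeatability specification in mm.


repeatability = 3*sigma = 3*0.0078 = 0.0234

0.0234 mm


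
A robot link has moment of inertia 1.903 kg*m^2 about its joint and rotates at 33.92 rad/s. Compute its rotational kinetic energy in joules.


KE = (1/2)*I*omega^2 = 0.5*1.903*33.92^2 = 1094.7639

1094.7639 J


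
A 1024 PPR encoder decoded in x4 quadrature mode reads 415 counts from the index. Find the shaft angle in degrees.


angle = counts * 360 / (PPR*4) = 415 * 360 / 4096 = 36.4746

36.4746 degrees


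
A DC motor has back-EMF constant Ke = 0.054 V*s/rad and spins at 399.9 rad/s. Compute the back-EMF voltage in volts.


V_emf = Ke * omega = 0.054*399.9 = 21.5946

21.5946 V


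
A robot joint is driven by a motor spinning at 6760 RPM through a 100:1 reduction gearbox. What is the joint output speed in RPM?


omega_joint = omega_motor / N = 6760 / 100 = 67.6000

67.6000 RPM


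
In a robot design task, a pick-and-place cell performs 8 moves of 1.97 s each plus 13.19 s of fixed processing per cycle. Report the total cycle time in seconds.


T = 8*1.97 + 13.19 = 28.9500

28.9500 s


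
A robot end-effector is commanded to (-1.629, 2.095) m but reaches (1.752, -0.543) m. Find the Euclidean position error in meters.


dx = 1.752 - (-1.629) = 3.3810, dy = -0.543 - (2.095) = -2.6380
err = sqrt(11.431161 + 6.959044) = 4.2884

4.2884 m


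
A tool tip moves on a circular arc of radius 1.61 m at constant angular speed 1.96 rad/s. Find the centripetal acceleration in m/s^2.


a_c = omega^2 * r = 1.96^2 * 1.61 = 6.1850

6.1850 m/s^2


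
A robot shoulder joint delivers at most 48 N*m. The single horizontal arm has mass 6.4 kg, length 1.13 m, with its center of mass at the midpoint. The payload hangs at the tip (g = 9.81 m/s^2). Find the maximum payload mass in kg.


tau_arm = m_arm*g*(L/2) = 6.4*9.81*1.13/2 = 35.4730 N*m
tau_payload = tau_max - tau_arm = 48 - 35.4730 = 12.5270
m_payload = tau_payload / (g*L) = 12.5270 / (9.81*1.13) = 1.1301

1.1301 kg


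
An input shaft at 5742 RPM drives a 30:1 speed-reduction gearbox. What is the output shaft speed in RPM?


omega_out = omega_in / N = 5742 / 30 = 191.4000

191.4000 RPM


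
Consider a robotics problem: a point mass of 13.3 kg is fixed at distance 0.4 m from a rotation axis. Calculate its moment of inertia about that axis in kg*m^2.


I = m*r^2 = 13.3*0.4^2 = 2.1280

2.1280 kg*m^2


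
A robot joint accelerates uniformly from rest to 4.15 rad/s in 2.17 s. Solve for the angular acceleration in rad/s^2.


alpha = delta_omega / t = 4.15 / 2.17 = 1.9124

1.9124 rad/s^2


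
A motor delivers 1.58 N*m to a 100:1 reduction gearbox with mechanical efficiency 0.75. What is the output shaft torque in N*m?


tau_out = tau_in * N * eta = 1.58 * 100 * 0.75 = 118.5000

118.5000 N*m


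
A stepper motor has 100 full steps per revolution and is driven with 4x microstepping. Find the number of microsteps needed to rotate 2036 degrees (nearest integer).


step_size = 360/(100*4) = 360/400 = 0.900000 deg
n = 2036/(360/400) = 2036*400/360 = 2262.2222 -> 2262

2262 steps


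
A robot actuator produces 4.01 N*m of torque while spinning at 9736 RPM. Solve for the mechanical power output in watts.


omega = 9736 * 2*pi/60 = 1019.551536 rad/s
P = tau * omega = 4.01 * 1019.551536 = 4088.4017

4088.4017 W


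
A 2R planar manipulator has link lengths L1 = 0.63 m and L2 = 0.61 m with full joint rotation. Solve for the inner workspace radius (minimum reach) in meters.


r_min = |L1 - L2| = |0.63 - 0.61| = 0.0200

0.0200 m


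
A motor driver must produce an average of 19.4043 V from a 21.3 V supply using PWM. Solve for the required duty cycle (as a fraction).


D = V_avg/V_supply = 19.4043/21.3 = 0.9110

0.9110


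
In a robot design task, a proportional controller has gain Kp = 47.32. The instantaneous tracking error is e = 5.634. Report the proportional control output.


u_P = Kp * e = 47.32 * 5.634 = 266.6009

266.6009


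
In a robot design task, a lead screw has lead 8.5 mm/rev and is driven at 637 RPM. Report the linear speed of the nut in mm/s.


v = lead * (RPM/60) = 8.5*637/60 = 90.2417

90.2417 mm/s


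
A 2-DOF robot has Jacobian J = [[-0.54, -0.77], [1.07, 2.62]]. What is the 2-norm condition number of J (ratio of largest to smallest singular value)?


JJ^T eigenvalues: trace(JJ^T) = 8.8938, det(JJ^T) = det(J)^2 = 0.34916281
s_max^2 = (8.8938 + sqrt(77.70302720))/2 = 8.85436603
s_min^2 = (8.8938 - sqrt(77.70302720))/2 = 0.03943397
kappa = s_max/s_min = sqrt(8.85436603/0.03943397) = 14.9845

14.9845


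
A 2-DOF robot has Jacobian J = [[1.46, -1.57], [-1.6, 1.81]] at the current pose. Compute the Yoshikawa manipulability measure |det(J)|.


det(J) = 1.46*1.81 - (-1.57)*(-1.6) = 0.1306
|det(J)| = 0.1306

0.1306


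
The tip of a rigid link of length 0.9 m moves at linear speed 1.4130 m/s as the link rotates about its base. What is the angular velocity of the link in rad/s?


omega = v / L = 1.4130 / 0.9 = 1.5700

1.5700 rad/s


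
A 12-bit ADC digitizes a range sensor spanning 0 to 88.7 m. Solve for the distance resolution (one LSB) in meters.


res = range / 2^n = 88.7/2^12 = 88.7/4096 = 0.0217

0.0217 m


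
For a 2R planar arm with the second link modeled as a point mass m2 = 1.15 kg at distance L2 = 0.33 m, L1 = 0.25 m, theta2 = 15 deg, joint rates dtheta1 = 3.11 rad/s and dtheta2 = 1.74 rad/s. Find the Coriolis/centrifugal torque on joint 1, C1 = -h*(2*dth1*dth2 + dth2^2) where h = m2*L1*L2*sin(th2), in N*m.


h = m2*L1*L2*sin(th2) = 1.15*0.25*0.33*sin(15 deg) = 0.024555
C1 = -h*(2*3.11*1.74 + 1.74^2) = -0.024555*13.8504 = -0.3401

-0.3401 N*m


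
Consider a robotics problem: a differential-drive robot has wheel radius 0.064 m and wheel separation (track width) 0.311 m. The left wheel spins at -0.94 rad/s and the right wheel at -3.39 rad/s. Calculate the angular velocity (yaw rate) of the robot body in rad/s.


omega = r*(wR - wL)/L = 0.064*(-3.39 - (-0.94))/0.311 = -0.5042

-0.5042 rad/s


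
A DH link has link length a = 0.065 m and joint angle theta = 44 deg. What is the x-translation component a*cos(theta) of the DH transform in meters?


a*cos(theta) = 0.065*cos(44 deg) = 0.0468

0.0468 m


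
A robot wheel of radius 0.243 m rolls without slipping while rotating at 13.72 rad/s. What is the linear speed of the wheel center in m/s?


v = omega * r = 13.72 * 0.243 = 3.3340

3.3340 m/s


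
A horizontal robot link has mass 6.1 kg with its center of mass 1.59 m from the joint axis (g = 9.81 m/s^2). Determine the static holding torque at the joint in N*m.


tau = m*g*L = 6.1 * 9.81 * 1.59 = 95.1472

95.1472 N*m


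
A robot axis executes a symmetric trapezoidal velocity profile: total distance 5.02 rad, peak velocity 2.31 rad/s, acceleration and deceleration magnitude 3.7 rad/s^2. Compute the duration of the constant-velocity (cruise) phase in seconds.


t_acc = v/a = 0.624324 s, d_acc = v^2/(2a) = 0.721095 rad each
d_cruise = 5.02 - 2*0.721095 = 3.577810 rad
t_cruise = d_cruise/v = 3.577810/2.31 = 1.5488

1.5488 s


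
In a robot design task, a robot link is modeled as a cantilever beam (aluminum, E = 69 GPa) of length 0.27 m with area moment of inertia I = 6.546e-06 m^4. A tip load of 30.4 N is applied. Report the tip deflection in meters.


delta = F*L^3/(3*E*I) = 30.4*0.27^3/(3*6.900e+10*6.546e-06)
      = 0.5983632/1355022 = 4.4159e-07

4.4159e-07 m


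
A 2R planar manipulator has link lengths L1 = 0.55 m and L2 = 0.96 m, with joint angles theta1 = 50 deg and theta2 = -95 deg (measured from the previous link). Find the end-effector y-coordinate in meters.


y = L1*sin(th1) + L2*sin(th1+th2) = 0.55*sin(50 deg) + 0.96*sin(-45 deg) = -0.2575

-0.2575 m


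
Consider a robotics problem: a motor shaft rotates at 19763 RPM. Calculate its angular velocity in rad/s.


omega = 19763 * 2*pi/60 = 2069.5765

2069.5765 rad/s


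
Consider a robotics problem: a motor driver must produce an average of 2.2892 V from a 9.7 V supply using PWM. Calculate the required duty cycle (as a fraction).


D = V_avg/V_supply = 2.2892/9.7 = 0.2360

0.2360


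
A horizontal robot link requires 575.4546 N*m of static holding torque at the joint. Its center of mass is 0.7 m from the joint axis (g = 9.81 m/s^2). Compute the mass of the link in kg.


m = tau / (g*L) = 575.4546 / (9.81 * 0.7) = 83.8000

83.8000 kg


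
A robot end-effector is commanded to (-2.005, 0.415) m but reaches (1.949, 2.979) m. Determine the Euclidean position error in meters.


dx = 1.949 - (-2.005) = 3.9540, dy = 2.979 - (0.415) = 2.5640
err = sqrt(15.634116 + 6.574096) = 4.7126

4.7126 m


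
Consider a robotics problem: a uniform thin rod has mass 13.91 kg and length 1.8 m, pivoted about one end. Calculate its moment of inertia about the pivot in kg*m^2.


I = (1/3)*m*L^2 = (1/3)*13.91*1.8^2 = 15.0228

15.0228 kg*m^2


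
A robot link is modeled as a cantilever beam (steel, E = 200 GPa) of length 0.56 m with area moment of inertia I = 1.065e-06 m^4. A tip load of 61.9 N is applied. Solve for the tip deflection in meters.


delta = F*L^3/(3*E*I) = 61.9*0.56^3/(3*2.000e+11*1.065e-06)
      = 10.8706304/639000 = 1.7012e-05

1.7012e-05 m


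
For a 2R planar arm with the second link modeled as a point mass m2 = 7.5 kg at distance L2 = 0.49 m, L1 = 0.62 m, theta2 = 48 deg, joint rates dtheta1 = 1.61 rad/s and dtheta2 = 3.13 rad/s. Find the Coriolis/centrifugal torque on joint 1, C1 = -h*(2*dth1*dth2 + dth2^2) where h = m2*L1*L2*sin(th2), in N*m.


h = m2*L1*L2*sin(th2) = 7.5*0.62*0.49*sin(48 deg) = 1.693255
C1 = -h*(2*1.61*3.13 + 3.13^2) = -1.693255*19.8755 = -33.6543

-33.6543 N*m


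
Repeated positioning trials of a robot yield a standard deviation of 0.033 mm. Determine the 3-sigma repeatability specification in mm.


repeatability = 3*sigma = 3*0.033 = 0.0990

0.0990 mm


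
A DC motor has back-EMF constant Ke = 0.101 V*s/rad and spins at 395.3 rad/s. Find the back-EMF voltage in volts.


V_emf = Ke * omega = 0.101*395.3 = 39.9253

39.9253 V


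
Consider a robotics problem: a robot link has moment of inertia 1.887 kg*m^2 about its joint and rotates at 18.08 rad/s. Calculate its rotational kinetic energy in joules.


KE = (1/2)*I*omega^2 = 0.5*1.887*18.08^2 = 308.4173

308.4173 J


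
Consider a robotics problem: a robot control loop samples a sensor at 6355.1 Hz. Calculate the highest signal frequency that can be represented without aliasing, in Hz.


f_max = f_s/2 = 6355.1/2 = 3177.5500

3177.5500 Hz


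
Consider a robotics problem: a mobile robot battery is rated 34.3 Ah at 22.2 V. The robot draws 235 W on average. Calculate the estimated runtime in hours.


E = 34.3*22.2 = 761.4600 Wh
t = E/P = 761.4600/235 = 3.2403

3.2403 hours


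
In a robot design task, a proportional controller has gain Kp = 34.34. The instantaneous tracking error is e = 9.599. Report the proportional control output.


u_P = Kp * e = 34.34 * 9.599 = 329.6297

329.6297


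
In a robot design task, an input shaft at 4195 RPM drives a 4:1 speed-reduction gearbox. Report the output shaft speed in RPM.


omega_out = omega_in / N = 4195 / 4 = 1048.7500

1048.7500 RPM


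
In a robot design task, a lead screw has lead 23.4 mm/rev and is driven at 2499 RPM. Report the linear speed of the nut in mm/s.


v = lead * (RPM/60) = 23.4*2499/60 = 974.6100

974.6100 mm/s


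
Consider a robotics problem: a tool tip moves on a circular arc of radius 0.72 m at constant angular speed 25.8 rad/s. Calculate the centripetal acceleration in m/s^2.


a_c = omega^2 * r = 25.8^2 * 0.72 = 479.2608

479.2608 m/s^2


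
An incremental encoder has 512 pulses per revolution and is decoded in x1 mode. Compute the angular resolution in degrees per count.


resolution = 360 / (PPR * 1) = 360 / 512 = 0.7031

0.7031 degrees


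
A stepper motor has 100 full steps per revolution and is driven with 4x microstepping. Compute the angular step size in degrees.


step = 360/(100*4) = 360/400 = 0.9000

0.9000 degrees


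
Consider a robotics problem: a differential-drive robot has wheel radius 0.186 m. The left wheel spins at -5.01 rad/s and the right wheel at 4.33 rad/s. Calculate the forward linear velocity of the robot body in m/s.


v = r*(wR + wL)/2 = 0.186*(4.33 + -5.01)/2 = -0.0632

-0.0632 m/s


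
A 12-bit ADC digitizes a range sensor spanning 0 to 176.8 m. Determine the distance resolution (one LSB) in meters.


res = range / 2^n = 176.8/2^12 = 176.8/4096 = 0.0432

0.0432 m


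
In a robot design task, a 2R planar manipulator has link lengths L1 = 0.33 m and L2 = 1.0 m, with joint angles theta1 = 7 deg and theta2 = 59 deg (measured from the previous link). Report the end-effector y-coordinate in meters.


y = L1*sin(th1) + L2*sin(th1+th2) = 0.33*sin(7 deg) + 1.0*sin(66 deg) = 0.9538

0.9538 m


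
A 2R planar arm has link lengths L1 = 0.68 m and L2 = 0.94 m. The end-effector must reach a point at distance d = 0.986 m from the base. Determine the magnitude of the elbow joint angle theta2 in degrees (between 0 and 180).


cos(th2) = (d^2 - L1^2 - L2^2)/(2*L1*L2) = (0.986^2 - 0.68^2 - 0.94^2)/(2*0.68*0.94) = -0.29239987
th2 = acos(-0.29239987) = 107.0017 deg

107.0017 degrees


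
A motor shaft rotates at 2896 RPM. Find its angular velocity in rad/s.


omega = 2896 * 2*pi/60 = 303.2684

303.2684 rad/s


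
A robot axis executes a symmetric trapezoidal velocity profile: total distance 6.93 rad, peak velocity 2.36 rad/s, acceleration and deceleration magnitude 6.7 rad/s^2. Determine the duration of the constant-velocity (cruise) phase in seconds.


t_acc = v/a = 0.352239 s, d_acc = v^2/(2a) = 0.415642 rad each
d_cruise = 6.93 - 2*0.415642 = 6.098716 rad
t_cruise = d_cruise/v = 6.098716/2.36 = 2.5842

2.5842 s


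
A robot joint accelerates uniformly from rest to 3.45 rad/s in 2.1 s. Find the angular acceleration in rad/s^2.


alpha = delta_omega / t = 3.45 / 2.1 = 1.6429

1.6429 rad/s^2


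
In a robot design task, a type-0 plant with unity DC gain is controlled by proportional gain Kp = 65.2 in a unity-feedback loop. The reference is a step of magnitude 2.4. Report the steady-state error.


e_ss = R/(1 + Kp) = 2.4/(1 + 65.2) = 2.4/66.2000 = 0.0363

0.0363


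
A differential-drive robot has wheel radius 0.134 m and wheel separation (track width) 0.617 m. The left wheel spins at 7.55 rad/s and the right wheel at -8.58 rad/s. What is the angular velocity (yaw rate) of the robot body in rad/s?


omega = r*(wR - wL)/L = 0.134*(-8.58 - (7.55))/0.617 = -3.5031

-3.5031 rad/s


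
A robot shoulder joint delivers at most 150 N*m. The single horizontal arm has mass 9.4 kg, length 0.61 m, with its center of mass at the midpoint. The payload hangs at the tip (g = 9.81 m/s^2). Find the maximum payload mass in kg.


tau_arm = m_arm*g*(L/2) = 9.4*9.81*0.61/2 = 28.1253 N*m
tau_payload = tau_max - tau_arm = 150 - 28.1253 = 121.8747
m_payload = tau_payload / (g*L) = 121.8747 / (9.81*0.61) = 20.3664

20.3664 kg


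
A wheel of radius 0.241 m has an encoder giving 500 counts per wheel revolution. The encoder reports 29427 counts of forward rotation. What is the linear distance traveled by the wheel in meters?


revs = 29427/500 = 58.854000
d = revs * 2*pi*r = 58.854000 * 2*pi*0.241 = 89.1195

89.1195 m


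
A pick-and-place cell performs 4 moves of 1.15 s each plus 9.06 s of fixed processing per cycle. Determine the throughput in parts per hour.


T_cycle = 4*1.15 + 9.06 = 13.6600 s
rate = 3600/T = 263.5432

263.5432 parts/hour


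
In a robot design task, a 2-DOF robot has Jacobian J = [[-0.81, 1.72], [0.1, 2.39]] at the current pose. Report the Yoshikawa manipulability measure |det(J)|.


det(J) = -0.81*2.39 - (1.72)*(0.1) = -2.1079
|det(J)| = 2.1079

2.1079


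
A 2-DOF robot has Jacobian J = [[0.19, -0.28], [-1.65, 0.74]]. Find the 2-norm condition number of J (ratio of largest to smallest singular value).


JJ^T eigenvalues: trace(JJ^T) = 3.3846, det(JJ^T) = det(J)^2 = 0.10329796
s_max^2 = (3.3846 + sqrt(11.04232532))/2 = 3.35379972
s_min^2 = (3.3846 - sqrt(11.04232532))/2 = 0.03080028
kappa = s_max/s_min = sqrt(3.35379972/0.03080028) = 10.4350

10.4350


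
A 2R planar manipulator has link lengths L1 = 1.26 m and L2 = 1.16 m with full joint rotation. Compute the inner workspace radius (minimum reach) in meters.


r_min = |L1 - L2| = |1.26 - 1.16| = 0.1000

0.1000 m


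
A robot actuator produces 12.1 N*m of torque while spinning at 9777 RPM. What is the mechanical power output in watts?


omega = 9777 * 2*pi/60 = 1023.845046 rad/s
P = tau * omega = 12.1 * 1023.845046 = 12388.5251

12388.5251 W


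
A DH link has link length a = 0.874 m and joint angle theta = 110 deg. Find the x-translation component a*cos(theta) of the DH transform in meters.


a*cos(theta) = 0.874*cos(110 deg) = -0.2989

-0.2989 m


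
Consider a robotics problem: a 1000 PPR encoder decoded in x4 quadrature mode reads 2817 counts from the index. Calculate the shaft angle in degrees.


angle = counts * 360 / (PPR*4) = 2817 * 360 / 4000 = 253.5300

253.5300 degrees


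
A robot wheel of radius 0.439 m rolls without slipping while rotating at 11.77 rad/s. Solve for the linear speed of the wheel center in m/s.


v = omega * r = 11.77 * 0.439 = 5.1670

5.1670 m/s


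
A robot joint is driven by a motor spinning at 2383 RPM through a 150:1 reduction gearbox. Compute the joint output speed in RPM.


omega_joint = omega_motor / N = 2383 / 150 = 15.8867

15.8867 RPM


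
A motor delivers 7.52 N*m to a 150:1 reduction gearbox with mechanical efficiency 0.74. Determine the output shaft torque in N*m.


tau_out = tau_in * N * eta = 7.52 * 150 * 0.74 = 834.7200

834.7200 N*m


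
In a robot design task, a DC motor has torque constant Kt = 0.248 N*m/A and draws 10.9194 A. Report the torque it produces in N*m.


tau = Kt * I = 0.248*10.9194 = 2.7080

2.7080 N*m


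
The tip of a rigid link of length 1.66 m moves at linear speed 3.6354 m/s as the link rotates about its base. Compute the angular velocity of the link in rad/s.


omega = v / L = 3.6354 / 1.66 = 2.1900

2.1900 rad/s


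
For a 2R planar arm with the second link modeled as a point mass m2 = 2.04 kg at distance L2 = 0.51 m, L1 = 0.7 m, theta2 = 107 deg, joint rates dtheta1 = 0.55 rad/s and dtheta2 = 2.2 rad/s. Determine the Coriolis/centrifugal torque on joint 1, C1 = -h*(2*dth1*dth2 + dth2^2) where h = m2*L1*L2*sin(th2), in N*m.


h = m2*L1*L2*sin(th2) = 2.04*0.7*0.51*sin(107 deg) = 0.696458
C1 = -h*(2*0.55*2.2 + 2.2^2) = -0.696458*7.2600 = -5.0563

-5.0563 N*m


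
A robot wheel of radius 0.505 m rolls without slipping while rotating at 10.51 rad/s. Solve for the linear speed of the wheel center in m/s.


v = omega * r = 10.51 * 0.505 = 5.3075

5.3075 m/s


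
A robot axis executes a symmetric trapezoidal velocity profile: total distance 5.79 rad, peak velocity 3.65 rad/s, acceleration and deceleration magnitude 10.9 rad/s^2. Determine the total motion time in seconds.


t_acc = v/a = 3.65/10.9 = 0.334862 s
d_acc = v^2/(2a) = 0.611124 rad (each ramp)
d_cruise = 5.79 - 2*0.611124 = 4.567752 rad
t_cruise = 4.567752/3.65 = 1.251439 s
t_total = 2*0.334862 + 1.251439 = 1.9212

1.9212 s


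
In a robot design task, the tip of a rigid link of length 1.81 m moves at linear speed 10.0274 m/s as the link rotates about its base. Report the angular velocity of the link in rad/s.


omega = v / L = 10.0274 / 1.81 = 5.5400

5.5400 rad/s


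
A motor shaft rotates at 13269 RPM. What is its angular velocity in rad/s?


omega = 13269 * 2*pi/60 = 1389.5264

1389.5264 rad/s


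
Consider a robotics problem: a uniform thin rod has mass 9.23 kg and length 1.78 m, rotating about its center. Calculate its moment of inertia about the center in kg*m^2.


I = (1/12)*m*L^2 = (1/12)*9.23*1.78^2 = 2.4370

2.4370 kg*m^2


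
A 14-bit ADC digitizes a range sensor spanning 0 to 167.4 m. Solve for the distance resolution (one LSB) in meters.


res = range / 2^n = 167.4/2^14 = 167.4/16384 = 0.0102

0.0102 m


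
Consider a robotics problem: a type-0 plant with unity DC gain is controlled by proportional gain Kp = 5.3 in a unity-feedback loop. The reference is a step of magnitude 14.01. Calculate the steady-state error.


e_ss = R/(1 + Kp) = 14.01/(1 + 5.3) = 14.01/6.3000 = 2.2238

2.2238


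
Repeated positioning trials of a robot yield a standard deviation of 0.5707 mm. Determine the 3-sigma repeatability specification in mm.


repeatability = 3*sigma = 3*0.5707 = 1.7121

1.7121 mm


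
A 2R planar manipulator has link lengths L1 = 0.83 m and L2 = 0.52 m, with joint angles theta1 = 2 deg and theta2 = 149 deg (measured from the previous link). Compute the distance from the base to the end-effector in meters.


x = L1*cos(th1) + L2*cos(th1+th2) = 0.374692
y = L1*sin(th1) + L2*sin(th1+th2) = 0.281068
d = sqrt(x^2 + y^2) = sqrt(0.140394 + 0.078999) = 0.4684

0.4684 m


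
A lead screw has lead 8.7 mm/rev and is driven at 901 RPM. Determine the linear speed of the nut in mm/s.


v = lead * (RPM/60) = 8.7*901/60 = 130.6450

130.6450 mm/s


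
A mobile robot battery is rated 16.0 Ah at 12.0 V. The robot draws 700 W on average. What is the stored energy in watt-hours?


E = capacity * V = 16.0*12.0 = 192.0000

192.0000 Wh


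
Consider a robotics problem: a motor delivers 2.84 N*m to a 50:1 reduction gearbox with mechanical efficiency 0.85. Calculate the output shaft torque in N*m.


tau_out = tau_in * N * eta = 2.84 * 50 * 0.85 = 120.7000

120.7000 N*m


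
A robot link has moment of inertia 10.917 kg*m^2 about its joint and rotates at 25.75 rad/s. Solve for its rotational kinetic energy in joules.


KE = (1/2)*I*omega^2 = 0.5*10.917*25.75^2 = 3619.3267

3619.3267 J


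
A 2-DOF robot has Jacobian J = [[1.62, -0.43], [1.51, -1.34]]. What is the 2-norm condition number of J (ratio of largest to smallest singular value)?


JJ^T eigenvalues: trace(JJ^T) = 6.8850, det(JJ^T) = det(J)^2 = 2.31496225
s_max^2 = (6.8850 + sqrt(38.14337600))/2 = 6.53051619
s_min^2 = (6.8850 - sqrt(38.14337600))/2 = 0.35448381
kappa = s_max/s_min = sqrt(6.53051619/0.35448381) = 4.2922

4.2922


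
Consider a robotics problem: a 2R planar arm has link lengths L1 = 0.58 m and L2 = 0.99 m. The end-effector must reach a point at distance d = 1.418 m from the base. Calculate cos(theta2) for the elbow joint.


cos(th2) = (d^2 - L1^2 - L2^2)/(2*L1*L2) = (1.418^2 - 0.58^2 - 0.99^2)/(2*0.58*0.99) = 0.6045

0.6045


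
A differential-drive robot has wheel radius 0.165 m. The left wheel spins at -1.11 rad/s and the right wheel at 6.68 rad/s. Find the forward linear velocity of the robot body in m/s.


v = r*(wR + wL)/2 = 0.165*(6.68 + -1.11)/2 = 0.4595

0.4595 m/s


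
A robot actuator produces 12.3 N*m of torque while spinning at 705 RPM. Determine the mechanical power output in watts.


omega = 705 * 2*pi/60 = 73.827427 rad/s
P = tau * omega = 12.3 * 73.827427 = 908.0774

908.0774 W


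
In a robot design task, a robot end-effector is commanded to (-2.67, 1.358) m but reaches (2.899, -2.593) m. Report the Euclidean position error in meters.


dx = 2.899 - (-2.67) = 5.5690, dy = -2.593 - (1.358) = -3.9510
err = sqrt(31.013761 + 15.610401) = 6.8282

6.8282 m


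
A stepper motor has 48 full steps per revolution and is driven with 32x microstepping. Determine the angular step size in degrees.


step = 360/(48*32) = 360/1536 = 0.2344

0.2344 degrees


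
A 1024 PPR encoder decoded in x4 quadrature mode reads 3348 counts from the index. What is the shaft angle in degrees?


angle = counts * 360 / (PPR*4) = 3348 * 360 / 4096 = 294.2578

294.2578 degrees


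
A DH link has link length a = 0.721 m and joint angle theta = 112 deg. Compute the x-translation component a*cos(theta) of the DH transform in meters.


a*cos(theta) = 0.721*cos(112 deg) = -0.2701

-0.2701 m


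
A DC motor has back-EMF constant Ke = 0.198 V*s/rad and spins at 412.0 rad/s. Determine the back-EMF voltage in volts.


V_emf = Ke * omega = 0.198*412.0 = 81.5760

81.5760 V


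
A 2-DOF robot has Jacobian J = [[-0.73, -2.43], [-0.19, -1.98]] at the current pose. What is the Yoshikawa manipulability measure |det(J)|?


det(J) = -0.73*-1.98 - (-2.43)*(-0.19) = 0.9837
|det(J)| = 0.9837

0.9837


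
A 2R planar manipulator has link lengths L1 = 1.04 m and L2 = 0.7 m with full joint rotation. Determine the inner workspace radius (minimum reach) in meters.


r_min = |L1 - L2| = |1.04 - 0.7| = 0.3400

0.3400 m


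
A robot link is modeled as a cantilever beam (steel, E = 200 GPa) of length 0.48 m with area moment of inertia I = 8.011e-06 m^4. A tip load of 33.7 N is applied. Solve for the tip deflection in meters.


delta = F*L^3/(3*E*I) = 33.7*0.48^3/(3*2.000e+11*8.011e-06)
      = 3.7269504/4806600 = 7.7538e-07

7.7538e-07 m


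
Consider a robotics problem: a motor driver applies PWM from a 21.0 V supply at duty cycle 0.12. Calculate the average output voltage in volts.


V_avg = V_supply * D = 21.0*0.12 = 2.5200

2.5200 V


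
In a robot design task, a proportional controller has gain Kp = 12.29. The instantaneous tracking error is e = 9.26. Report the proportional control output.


u_P = Kp * e = 12.29 * 9.26 = 113.8054

113.8054


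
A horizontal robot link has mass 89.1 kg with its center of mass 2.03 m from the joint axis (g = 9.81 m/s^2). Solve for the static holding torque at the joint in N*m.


tau = m*g*L = 89.1 * 9.81 * 2.03 = 1774.3641

1774.3641 N*m


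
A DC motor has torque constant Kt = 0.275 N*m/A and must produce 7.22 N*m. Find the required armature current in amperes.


I = tau / Kt = 7.22/0.275 = 26.2545

26.2545 A


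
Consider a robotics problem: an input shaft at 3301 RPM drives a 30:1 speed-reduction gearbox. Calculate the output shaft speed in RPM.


omega_out = omega_in / N = 3301 / 30 = 110.0333

110.0333 RPM


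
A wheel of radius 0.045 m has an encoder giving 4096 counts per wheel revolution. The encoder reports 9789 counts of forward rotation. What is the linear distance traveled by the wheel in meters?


revs = 9789/4096 = 2.389893
d = revs * 2*pi*r = 2.389893 * 2*pi*0.045 = 0.6757

0.6757 m


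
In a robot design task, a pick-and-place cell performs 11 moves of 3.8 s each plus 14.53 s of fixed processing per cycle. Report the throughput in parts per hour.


T_cycle = 11*3.8 + 14.53 = 56.3300 s
rate = 3600/T = 63.9091

63.9091 parts/hour


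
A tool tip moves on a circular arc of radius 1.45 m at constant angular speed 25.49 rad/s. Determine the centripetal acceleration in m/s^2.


a_c = omega^2 * r = 25.49^2 * 1.45 = 942.1231

942.1231 m/s^2


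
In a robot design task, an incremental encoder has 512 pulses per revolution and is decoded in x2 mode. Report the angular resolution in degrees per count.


resolution = 360 / (PPR * 2) = 360 / 1024 = 0.3516

0.3516 degrees
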